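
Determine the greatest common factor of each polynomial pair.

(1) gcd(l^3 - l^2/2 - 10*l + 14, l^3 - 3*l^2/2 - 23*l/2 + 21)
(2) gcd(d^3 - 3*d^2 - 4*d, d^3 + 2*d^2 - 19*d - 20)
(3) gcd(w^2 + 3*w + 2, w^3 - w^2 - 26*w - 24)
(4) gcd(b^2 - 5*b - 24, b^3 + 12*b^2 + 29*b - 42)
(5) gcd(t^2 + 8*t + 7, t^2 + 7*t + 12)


(1) = gcd((l - 2)^2*(l + 7/2), (l - 3)*(l - 2)*(l + 7/2)) = l^2 + 3*l/2 - 7
(2) = d^2 - 3*d - 4
(3) = w + 1
(4) = gcd((b - 8)*(b + 3), (b - 1)*(b + 6)*(b + 7)) = 1
(5) = 1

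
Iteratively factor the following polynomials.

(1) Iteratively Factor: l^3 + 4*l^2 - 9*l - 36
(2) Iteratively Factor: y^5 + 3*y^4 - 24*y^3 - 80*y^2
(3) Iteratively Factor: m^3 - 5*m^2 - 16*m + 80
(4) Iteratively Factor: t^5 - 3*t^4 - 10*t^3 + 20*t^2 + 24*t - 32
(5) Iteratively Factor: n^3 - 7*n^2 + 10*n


(1) = (l - 3)*(l^2 + 7*l + 12) = (l - 3)*(l + 4)*(l + 3)
(2) = (y + 4)*(y^4 - y^3 - 20*y^2) = (y - 5)*(y + 4)*(y^3 + 4*y^2) = (y - 5)*(y + 4)^2*(y^2) = y*(y - 5)*(y + 4)^2*(y)
(3) = (m + 4)*(m^2 - 9*m + 20) = (m - 5)*(m + 4)*(m - 4)
(4) = (t - 4)*(t^4 + t^3 - 6*t^2 - 4*t + 8) = (t - 4)*(t + 2)*(t^3 - t^2 - 4*t + 4) = (t - 4)*(t - 1)*(t + 2)*(t^2 - 4) = (t - 4)*(t - 1)*(t + 2)^2*(t - 2)
(5) = (n)*(n^2 - 7*n + 10) = n*(n - 2)*(n - 5)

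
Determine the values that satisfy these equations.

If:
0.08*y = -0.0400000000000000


Then:
y = -0.50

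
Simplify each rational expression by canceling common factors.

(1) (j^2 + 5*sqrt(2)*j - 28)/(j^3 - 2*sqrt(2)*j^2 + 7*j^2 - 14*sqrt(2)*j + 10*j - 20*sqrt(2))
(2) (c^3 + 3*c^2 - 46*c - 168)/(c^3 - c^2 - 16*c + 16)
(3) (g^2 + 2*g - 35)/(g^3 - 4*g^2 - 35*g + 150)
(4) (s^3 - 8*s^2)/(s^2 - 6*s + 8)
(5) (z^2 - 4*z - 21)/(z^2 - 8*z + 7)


(1) = (j + 7*sqrt(2))/(j^2 + 7*j + 10)
(2) = (c^2 - c - 42)/(c^2 - 5*c + 4)
(3) = (g + 7)/(g^2 + g - 30)
(4) = (s^3 - 8*s^2)/(s^2 - 6*s + 8)
(5) = (z + 3)/(z - 1)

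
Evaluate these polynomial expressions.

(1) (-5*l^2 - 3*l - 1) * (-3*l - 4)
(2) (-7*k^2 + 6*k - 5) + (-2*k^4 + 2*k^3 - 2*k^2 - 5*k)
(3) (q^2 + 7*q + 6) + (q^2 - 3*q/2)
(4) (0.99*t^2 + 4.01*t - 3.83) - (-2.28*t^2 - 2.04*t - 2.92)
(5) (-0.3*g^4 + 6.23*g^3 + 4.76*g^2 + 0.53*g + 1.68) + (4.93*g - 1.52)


(1) = 15*l^3 + 29*l^2 + 15*l + 4
(2) = -2*k^4 + 2*k^3 - 9*k^2 + k - 5
(3) = 2*q^2 + 11*q/2 + 6
(4) = 3.27*t^2 + 6.05*t - 0.91
(5) = -0.3*g^4 + 6.23*g^3 + 4.76*g^2 + 5.46*g + 0.16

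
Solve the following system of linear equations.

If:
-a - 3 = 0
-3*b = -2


Then:
a = -3
b = 2/3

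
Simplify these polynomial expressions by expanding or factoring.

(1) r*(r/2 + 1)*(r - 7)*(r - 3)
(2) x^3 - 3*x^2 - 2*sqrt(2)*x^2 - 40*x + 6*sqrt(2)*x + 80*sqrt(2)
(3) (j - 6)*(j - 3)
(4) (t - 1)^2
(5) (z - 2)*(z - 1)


(1) = r^4/2 - 4*r^3 + r^2/2 + 21*r
(2) = (x - 8)*(x + 5)*(x - 2*sqrt(2))
(3) = j^2 - 9*j + 18
(4) = t^2 - 2*t + 1
(5) = z^2 - 3*z + 2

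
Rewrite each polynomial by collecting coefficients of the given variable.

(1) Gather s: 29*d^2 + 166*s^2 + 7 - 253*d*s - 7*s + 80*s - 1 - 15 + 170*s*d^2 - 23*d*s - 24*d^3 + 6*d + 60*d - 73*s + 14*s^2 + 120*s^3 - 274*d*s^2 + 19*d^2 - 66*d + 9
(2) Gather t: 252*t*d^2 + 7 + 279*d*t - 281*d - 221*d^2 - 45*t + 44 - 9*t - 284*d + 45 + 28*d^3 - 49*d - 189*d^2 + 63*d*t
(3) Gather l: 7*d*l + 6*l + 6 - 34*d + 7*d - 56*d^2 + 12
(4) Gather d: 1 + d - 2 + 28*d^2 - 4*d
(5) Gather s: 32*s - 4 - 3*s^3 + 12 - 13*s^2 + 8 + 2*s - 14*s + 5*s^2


(1) = -24*d^3 + 48*d^2 + 120*s^3 + s^2*(180 - 274*d) + s*(170*d^2 - 276*d)
(2) = 28*d^3 - 410*d^2 - 614*d + t*(252*d^2 + 342*d - 54) + 96
(3) = -56*d^2 - 27*d + l*(7*d + 6) + 18
(4) = 28*d^2 - 3*d - 1
(5) = -3*s^3 - 8*s^2 + 20*s + 16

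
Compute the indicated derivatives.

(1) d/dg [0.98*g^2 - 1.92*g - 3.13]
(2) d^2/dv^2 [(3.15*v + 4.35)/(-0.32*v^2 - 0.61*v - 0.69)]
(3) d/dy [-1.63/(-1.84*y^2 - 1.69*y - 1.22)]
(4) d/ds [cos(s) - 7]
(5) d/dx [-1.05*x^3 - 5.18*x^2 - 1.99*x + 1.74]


(1) = 1.96*g - 1.92
(2) = (-(0.64*v + 0.61)*(1.28*v + 1.22)*(3.15*v + 4.35) + (6.048*v + 6.627)*(0.32*v^2 + 0.61*v + 0.69))/(0.32*v^2 + 0.61*v + 0.69)^3
(3) = (-5.9984*y - 2.7547)/(1.84*y^2 + 1.69*y + 1.22)^2
(4) = -sin(s)
(5) = -3.15*x^2 - 10.36*x - 1.99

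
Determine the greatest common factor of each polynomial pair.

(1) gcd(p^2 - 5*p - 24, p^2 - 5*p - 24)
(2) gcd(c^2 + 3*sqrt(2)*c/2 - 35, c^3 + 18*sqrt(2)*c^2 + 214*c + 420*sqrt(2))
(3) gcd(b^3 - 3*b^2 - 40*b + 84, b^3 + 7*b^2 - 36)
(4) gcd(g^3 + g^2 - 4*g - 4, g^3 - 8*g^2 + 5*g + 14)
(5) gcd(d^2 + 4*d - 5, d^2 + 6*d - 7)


(1) = gcd((p - 8)*(p + 3), (p - 8)*(p + 3)) = p^2 - 5*p - 24
(2) = c + 5*sqrt(2)
(3) = gcd((b - 7)*(b - 2)*(b + 6), (b - 2)*(b + 3)*(b + 6)) = b^2 + 4*b - 12
(4) = g^2 - g - 2
(5) = d - 1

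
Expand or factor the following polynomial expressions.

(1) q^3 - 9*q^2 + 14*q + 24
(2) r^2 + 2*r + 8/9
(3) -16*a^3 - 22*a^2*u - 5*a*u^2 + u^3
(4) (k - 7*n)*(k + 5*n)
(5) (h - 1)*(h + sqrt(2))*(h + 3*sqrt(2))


(1) = (q - 6)*(q - 4)*(q + 1)
(2) = (r + 2/3)*(r + 4/3)
(3) = (-8*a + u)*(a + u)*(2*a + u)
(4) = k^2 - 2*k*n - 35*n^2
(5) = h^3 - h^2 + 4*sqrt(2)*h^2 - 4*sqrt(2)*h + 6*h - 6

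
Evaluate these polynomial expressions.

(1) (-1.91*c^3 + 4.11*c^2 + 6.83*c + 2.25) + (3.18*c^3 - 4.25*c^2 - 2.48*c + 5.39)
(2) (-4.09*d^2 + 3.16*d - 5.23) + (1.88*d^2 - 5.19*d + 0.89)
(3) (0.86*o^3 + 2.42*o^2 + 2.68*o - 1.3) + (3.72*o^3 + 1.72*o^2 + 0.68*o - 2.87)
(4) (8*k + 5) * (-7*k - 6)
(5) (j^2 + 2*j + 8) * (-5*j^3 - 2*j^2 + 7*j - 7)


(1) = 1.27*c^3 - 0.14*c^2 + 4.35*c + 7.64
(2) = -2.21*d^2 - 2.03*d - 4.34
(3) = 4.58*o^3 + 4.14*o^2 + 3.36*o - 4.17
(4) = -56*k^2 - 83*k - 30
(5) = -5*j^5 - 12*j^4 - 37*j^3 - 9*j^2 + 42*j - 56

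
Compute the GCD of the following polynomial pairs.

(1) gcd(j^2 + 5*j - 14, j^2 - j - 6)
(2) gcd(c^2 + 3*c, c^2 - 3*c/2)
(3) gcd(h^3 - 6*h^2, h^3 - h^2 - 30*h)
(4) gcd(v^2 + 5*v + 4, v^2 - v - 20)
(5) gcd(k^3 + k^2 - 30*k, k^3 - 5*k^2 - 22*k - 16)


(1) = 1
(2) = gcd(c*(c + 3), c*(c - 3/2)) = c
(3) = h^2 - 6*h
(4) = gcd((v + 1)*(v + 4), (v - 5)*(v + 4)) = v + 4
(5) = gcd(k*(k - 5)*(k + 6), (k - 8)*(k + 1)*(k + 2)) = 1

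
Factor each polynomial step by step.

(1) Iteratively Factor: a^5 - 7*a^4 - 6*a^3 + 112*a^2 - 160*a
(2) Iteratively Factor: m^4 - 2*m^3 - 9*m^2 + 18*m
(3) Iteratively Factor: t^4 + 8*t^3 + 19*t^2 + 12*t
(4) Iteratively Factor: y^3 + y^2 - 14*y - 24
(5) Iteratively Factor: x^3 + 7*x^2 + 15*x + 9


(1) = (a)*(a^4 - 7*a^3 - 6*a^2 + 112*a - 160) = a*(a + 4)*(a^3 - 11*a^2 + 38*a - 40) = a*(a - 2)*(a + 4)*(a^2 - 9*a + 20) = a*(a - 4)*(a - 2)*(a + 4)*(a - 5)
(2) = (m - 3)*(m^3 + m^2 - 6*m) = m*(m - 3)*(m^2 + m - 6) = m*(m - 3)*(m + 3)*(m - 2)
(3) = (t + 4)*(t^3 + 4*t^2 + 3*t) = t*(t + 4)*(t^2 + 4*t + 3) = t*(t + 1)*(t + 4)*(t + 3)
(4) = (y + 2)*(y^2 - y - 12) = (y - 4)*(y + 2)*(y + 3)
(5) = (x + 3)*(x^2 + 4*x + 3) = (x + 1)*(x + 3)*(x + 3)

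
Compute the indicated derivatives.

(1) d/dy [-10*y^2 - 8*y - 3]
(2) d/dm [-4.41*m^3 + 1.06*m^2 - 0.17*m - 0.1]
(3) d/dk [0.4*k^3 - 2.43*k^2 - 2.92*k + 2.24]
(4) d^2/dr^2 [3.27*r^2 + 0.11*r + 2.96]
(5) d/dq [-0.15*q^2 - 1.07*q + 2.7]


(1) = -20*y - 8
(2) = -13.23*m^2 + 2.12*m - 0.17
(3) = 1.2*k^2 - 4.86*k - 2.92
(4) = 6.54000000000000
(5) = -0.3*q - 1.07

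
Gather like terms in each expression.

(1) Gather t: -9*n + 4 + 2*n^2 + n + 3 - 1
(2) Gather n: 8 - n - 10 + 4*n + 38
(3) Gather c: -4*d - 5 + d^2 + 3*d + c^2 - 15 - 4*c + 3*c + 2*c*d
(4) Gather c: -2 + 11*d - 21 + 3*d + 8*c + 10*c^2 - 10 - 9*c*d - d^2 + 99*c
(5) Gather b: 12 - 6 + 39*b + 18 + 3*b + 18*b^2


(1) = 2*n^2 - 8*n + 6
(2) = 3*n + 36
(3) = c^2 + c*(2*d - 1) + d^2 - d - 20
(4) = 10*c^2 + c*(107 - 9*d) - d^2 + 14*d - 33
(5) = 18*b^2 + 42*b + 24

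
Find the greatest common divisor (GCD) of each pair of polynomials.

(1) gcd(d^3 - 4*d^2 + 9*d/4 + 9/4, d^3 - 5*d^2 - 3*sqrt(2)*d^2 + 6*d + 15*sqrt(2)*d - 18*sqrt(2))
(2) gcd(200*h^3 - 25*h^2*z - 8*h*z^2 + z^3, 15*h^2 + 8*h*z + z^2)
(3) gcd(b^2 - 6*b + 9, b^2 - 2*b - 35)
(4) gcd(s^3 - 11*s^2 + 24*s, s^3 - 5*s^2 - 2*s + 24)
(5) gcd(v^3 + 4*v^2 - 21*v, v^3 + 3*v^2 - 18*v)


(1) = gcd((d - 3)*(d - 3/2)*(d + 1/2), (d - 3)*(d - 2)*(d - 3*sqrt(2))) = d - 3
(2) = gcd((-8*h + z)*(-5*h + z)*(5*h + z), (3*h + z)*(5*h + z)) = 5*h + z
(3) = gcd((b - 3)^2, (b - 7)*(b + 5)) = 1
(4) = gcd(s*(s - 8)*(s - 3), (s - 4)*(s - 3)*(s + 2)) = s - 3
(5) = v^2 - 3*v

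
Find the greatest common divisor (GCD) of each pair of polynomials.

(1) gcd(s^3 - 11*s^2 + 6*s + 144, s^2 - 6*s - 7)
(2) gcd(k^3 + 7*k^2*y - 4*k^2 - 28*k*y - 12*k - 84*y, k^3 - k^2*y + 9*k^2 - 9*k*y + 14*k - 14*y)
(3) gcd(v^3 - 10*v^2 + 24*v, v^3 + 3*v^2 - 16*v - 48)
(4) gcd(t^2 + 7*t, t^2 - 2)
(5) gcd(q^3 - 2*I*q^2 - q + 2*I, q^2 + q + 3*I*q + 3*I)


(1) = 1
(2) = gcd((k - 6)*(k + 2)*(k + 7*y), (k + 2)*(k + 7)*(k - y)) = k + 2
(3) = v - 4
(4) = 1
(5) = q + 1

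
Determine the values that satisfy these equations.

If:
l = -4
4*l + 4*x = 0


Then:
l = -4
x = 4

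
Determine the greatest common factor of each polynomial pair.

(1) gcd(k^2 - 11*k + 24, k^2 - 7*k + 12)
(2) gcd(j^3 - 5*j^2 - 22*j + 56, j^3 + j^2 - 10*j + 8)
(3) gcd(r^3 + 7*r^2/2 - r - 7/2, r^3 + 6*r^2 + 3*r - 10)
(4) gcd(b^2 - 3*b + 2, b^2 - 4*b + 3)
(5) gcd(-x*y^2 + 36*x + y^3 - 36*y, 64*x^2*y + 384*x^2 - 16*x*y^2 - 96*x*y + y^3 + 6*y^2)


(1) = gcd((k - 8)*(k - 3), (k - 4)*(k - 3)) = k - 3
(2) = gcd((j - 7)*(j - 2)*(j + 4), (j - 2)*(j - 1)*(j + 4)) = j^2 + 2*j - 8
(3) = r - 1
(4) = gcd((b - 2)*(b - 1), (b - 3)*(b - 1)) = b - 1
(5) = gcd((-x + y)*(y - 6)*(y + 6), (-8*x + y)^2*(y + 6)) = y + 6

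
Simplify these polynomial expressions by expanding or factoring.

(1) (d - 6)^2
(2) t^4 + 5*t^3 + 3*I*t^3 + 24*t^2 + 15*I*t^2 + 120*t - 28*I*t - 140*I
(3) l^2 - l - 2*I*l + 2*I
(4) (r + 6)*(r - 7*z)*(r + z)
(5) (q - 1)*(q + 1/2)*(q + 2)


(1) = d^2 - 12*d + 36
(2) = (t + 5)*(t - 2*I)^2*(t + 7*I)
(3) = (l - 1)*(l - 2*I)
(4) = r^3 - 6*r^2*z + 6*r^2 - 7*r*z^2 - 36*r*z - 42*z^2
(5) = q^3 + 3*q^2/2 - 3*q/2 - 1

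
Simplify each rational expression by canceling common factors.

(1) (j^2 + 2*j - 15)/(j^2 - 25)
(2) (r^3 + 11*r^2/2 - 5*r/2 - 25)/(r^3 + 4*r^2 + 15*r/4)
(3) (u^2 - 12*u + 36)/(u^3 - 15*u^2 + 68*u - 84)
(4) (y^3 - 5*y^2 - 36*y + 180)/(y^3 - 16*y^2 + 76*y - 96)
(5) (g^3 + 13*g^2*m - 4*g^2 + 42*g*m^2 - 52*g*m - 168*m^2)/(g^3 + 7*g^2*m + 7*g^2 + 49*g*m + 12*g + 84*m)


(1) = (j - 3)/(j - 5)
(2) = (2*r^2 + 6*r - 20)/(2*r^2 + 3*r)
(3) = (u - 6)/(u^2 - 9*u + 14)
(4) = (y^2 + y - 30)/(y^2 - 10*y + 16)
(5) = (g^2 + 6*g*m - 4*g - 24*m)/(g^2 + 7*g + 12)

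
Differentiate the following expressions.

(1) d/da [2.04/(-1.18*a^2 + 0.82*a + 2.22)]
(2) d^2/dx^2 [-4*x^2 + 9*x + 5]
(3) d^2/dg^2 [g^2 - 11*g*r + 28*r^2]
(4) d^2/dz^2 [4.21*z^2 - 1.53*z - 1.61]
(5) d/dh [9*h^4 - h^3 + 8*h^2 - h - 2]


(1) = (4.8144*a - 1.6728)/(-1.18*a^2 + 0.82*a + 2.22)^2
(2) = -8
(3) = 2
(4) = 8.42000000000000
(5) = 36*h^3 - 3*h^2 + 16*h - 1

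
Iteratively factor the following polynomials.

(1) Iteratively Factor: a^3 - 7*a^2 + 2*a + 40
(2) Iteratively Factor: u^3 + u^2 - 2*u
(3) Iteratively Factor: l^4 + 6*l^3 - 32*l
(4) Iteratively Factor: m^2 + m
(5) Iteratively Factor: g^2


(1) = (a - 4)*(a^2 - 3*a - 10) = (a - 5)*(a - 4)*(a + 2)
(2) = (u)*(u^2 + u - 2) = u*(u - 1)*(u + 2)
(3) = (l + 4)*(l^3 + 2*l^2 - 8*l) = (l + 4)^2*(l^2 - 2*l) = (l - 2)*(l + 4)^2*(l)
(4) = (m + 1)*(m)
(5) = (g)*(g)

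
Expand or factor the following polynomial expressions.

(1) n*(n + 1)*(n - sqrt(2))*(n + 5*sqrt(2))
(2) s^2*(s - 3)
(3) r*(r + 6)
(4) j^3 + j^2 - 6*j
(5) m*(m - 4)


(1) = n^4 + n^3 + 4*sqrt(2)*n^3 - 10*n^2 + 4*sqrt(2)*n^2 - 10*n
(2) = s^3 - 3*s^2
(3) = r^2 + 6*r
(4) = j*(j - 2)*(j + 3)
(5) = m^2 - 4*m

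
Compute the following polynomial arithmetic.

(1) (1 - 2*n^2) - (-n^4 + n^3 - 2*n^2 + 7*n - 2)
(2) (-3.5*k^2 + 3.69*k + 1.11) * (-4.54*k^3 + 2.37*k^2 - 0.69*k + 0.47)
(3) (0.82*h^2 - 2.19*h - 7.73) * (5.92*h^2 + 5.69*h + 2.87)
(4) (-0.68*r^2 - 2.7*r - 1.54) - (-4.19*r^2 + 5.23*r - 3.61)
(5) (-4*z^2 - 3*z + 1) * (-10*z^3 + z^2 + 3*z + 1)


(1) = n^4 - n^3 - 7*n + 3
(2) = 15.89*k^5 - 25.0476*k^4 + 6.1209*k^3 - 1.5604*k^2 + 0.9684*k + 0.5217
(3) = 4.8544*h^4 - 8.299*h^3 - 55.8693*h^2 - 50.269*h - 22.1851
(4) = 3.51*r^2 - 7.93*r + 2.07
(5) = 40*z^5 + 26*z^4 - 25*z^3 - 12*z^2 + 1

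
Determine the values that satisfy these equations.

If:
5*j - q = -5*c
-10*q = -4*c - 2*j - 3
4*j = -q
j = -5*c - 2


Then:
No Solution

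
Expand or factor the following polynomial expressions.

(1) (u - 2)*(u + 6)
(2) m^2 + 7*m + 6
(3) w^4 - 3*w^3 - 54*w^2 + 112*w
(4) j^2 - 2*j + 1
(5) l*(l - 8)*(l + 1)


(1) = u^2 + 4*u - 12
(2) = (m + 1)*(m + 6)
(3) = w*(w - 8)*(w - 2)*(w + 7)
(4) = (j - 1)^2
(5) = l^3 - 7*l^2 - 8*l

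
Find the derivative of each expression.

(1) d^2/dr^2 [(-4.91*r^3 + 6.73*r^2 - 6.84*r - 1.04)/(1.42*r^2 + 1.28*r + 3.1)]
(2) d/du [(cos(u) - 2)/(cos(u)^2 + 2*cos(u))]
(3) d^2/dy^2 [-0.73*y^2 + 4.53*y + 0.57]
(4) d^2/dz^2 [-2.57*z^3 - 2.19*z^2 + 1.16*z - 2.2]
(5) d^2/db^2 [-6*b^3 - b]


(1) = (-24.910696*r^3 - 307.232376*r^2 - 113.794344*r + 189.381128)/(2.863288*r^6 + 7.742976*r^5 + 25.732104*r^4 + 35.904512*r^3 + 56.17572*r^2 + 36.9024*r + 29.791)
(2) = (sin(u) - 4*sin(u)/cos(u)^2 - 4*tan(u))/(cos(u) + 2)^2
(3) = -1.46000000000000
(4) = -15.42*z - 4.38
(5) = -36*b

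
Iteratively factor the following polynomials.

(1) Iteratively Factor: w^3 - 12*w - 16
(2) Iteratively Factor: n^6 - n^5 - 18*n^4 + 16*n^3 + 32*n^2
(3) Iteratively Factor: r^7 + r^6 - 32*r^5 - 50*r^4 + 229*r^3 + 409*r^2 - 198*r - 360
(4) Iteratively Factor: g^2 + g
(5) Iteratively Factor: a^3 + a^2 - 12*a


(1) = (w + 2)*(w^2 - 2*w - 8) = (w - 4)*(w + 2)*(w + 2)
(2) = (n - 2)*(n^5 + n^4 - 16*n^3 - 16*n^2) = n*(n - 2)*(n^4 + n^3 - 16*n^2 - 16*n) = n*(n - 2)*(n + 1)*(n^3 - 16*n) = n*(n - 4)*(n - 2)*(n + 1)*(n^2 + 4*n) = n*(n - 4)*(n - 2)*(n + 1)*(n + 4)*(n)
(3) = (r + 3)*(r^6 - 2*r^5 - 26*r^4 + 28*r^3 + 145*r^2 - 26*r - 120) = (r + 1)*(r + 3)*(r^5 - 3*r^4 - 23*r^3 + 51*r^2 + 94*r - 120) = (r + 1)*(r + 2)*(r + 3)*(r^4 - 5*r^3 - 13*r^2 + 77*r - 60) = (r + 1)*(r + 2)*(r + 3)*(r + 4)*(r^3 - 9*r^2 + 23*r - 15) = (r - 1)*(r + 1)*(r + 2)*(r + 3)*(r + 4)*(r^2 - 8*r + 15) = (r - 3)*(r - 1)*(r + 1)*(r + 2)*(r + 3)*(r + 4)*(r - 5)
(4) = (g)*(g + 1)
(5) = (a + 4)*(a^2 - 3*a) = a*(a + 4)*(a - 3)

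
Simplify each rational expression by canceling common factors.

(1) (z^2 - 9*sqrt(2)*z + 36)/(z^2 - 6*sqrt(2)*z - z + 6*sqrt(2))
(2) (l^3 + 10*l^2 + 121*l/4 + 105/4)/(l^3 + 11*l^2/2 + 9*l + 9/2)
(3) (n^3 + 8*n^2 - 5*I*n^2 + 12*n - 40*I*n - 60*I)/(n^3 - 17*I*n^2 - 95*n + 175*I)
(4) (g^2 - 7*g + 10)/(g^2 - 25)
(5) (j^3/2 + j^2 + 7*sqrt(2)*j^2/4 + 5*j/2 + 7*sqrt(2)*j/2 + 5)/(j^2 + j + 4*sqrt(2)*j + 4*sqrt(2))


(1) = (z - 3*sqrt(2))/(z - 1)
(2) = (2*l^2 + 17*l + 35)/(2*l^2 + 8*l + 6)
(3) = (n^2 + 8*n + 12)/(n^2 - 12*I*n - 35)
(4) = (g - 2)/(g + 5)
(5) = (2*j^3 + j^2*(4 + 7*sqrt(2)) + j*(10 + 14*sqrt(2)) + 20)/(4*j^2 + j*(4 + 16*sqrt(2)) + 16*sqrt(2))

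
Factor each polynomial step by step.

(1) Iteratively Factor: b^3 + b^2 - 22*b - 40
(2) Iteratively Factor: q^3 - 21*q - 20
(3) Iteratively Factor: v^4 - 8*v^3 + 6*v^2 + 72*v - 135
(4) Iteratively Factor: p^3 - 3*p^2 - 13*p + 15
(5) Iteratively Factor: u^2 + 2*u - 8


(1) = (b + 2)*(b^2 - b - 20) = (b + 2)*(b + 4)*(b - 5)
(2) = (q + 1)*(q^2 - q - 20) = (q - 5)*(q + 1)*(q + 4)
(3) = (v - 3)*(v^3 - 5*v^2 - 9*v + 45) = (v - 3)^2*(v^2 - 2*v - 15) = (v - 3)^2*(v + 3)*(v - 5)
(4) = (p - 5)*(p^2 + 2*p - 3) = (p - 5)*(p + 3)*(p - 1)
(5) = (u - 2)*(u + 4)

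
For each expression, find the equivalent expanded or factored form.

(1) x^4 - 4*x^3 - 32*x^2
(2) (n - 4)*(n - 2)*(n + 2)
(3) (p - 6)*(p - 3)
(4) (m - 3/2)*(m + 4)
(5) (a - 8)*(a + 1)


(1) = x^2*(x - 8)*(x + 4)
(2) = n^3 - 4*n^2 - 4*n + 16
(3) = p^2 - 9*p + 18
(4) = m^2 + 5*m/2 - 6
(5) = a^2 - 7*a - 8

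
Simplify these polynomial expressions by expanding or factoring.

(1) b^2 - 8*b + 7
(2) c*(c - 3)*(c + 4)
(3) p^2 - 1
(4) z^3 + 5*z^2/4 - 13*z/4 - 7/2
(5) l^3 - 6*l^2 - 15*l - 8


(1) = (b - 7)*(b - 1)
(2) = c^3 + c^2 - 12*c
(3) = (p - 1)*(p + 1)
(4) = (z - 7/4)*(z + 1)*(z + 2)
(5) = (l - 8)*(l + 1)^2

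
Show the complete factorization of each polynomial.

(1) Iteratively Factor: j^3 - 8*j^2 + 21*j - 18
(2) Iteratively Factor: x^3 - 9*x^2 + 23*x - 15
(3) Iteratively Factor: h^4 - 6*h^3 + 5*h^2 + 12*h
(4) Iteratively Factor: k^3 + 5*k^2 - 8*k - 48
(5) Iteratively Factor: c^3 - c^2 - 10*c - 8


(1) = (j - 3)*(j^2 - 5*j + 6) = (j - 3)*(j - 2)*(j - 3)
(2) = (x - 1)*(x^2 - 8*x + 15) = (x - 5)*(x - 1)*(x - 3)
(3) = (h + 1)*(h^3 - 7*h^2 + 12*h) = h*(h + 1)*(h^2 - 7*h + 12) = h*(h - 3)*(h + 1)*(h - 4)
(4) = (k - 3)*(k^2 + 8*k + 16) = (k - 3)*(k + 4)*(k + 4)
(5) = (c + 1)*(c^2 - 2*c - 8) = (c + 1)*(c + 2)*(c - 4)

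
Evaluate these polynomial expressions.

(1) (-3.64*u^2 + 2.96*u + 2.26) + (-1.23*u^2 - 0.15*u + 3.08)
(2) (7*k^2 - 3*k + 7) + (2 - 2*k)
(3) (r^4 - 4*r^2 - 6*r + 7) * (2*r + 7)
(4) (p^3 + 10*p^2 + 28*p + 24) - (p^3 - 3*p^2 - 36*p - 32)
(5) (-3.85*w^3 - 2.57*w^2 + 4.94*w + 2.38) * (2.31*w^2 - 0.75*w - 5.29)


(1) = -4.87*u^2 + 2.81*u + 5.34
(2) = 7*k^2 - 5*k + 9
(3) = 2*r^5 + 7*r^4 - 8*r^3 - 40*r^2 - 28*r + 49
(4) = 13*p^2 + 64*p + 56
(5) = -8.8935*w^5 - 3.0492*w^4 + 33.7054*w^3 + 15.3881*w^2 - 27.9176*w - 12.5902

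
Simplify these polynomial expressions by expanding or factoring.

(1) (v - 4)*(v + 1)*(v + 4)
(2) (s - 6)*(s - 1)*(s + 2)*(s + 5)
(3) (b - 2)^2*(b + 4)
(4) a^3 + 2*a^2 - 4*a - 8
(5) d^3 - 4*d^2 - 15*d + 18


(1) = v^3 + v^2 - 16*v - 16
(2) = s^4 - 33*s^2 - 28*s + 60
(3) = b^3 - 12*b + 16
(4) = (a - 2)*(a + 2)^2
(5) = (d - 6)*(d - 1)*(d + 3)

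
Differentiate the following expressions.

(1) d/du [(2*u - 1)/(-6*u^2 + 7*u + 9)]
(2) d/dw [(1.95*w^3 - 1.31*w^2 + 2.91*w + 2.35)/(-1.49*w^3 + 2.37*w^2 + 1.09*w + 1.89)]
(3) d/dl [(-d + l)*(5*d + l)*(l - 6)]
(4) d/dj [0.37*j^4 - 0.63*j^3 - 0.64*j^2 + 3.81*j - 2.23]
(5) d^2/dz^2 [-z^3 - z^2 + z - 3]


(1) = (12*u^2 - 12*u + 25)/(36*u^4 - 84*u^3 - 59*u^2 + 126*u + 81)
(2) = (2.6696*w^4 + 12.9228*w^3 + 13.2364*w^2 - 16.0908*w + 2.9384)/(2.2201*w^6 - 7.0626*w^5 + 2.3687*w^4 - 0.4656*w^3 + 10.1467*w^2 + 4.1202*w + 3.5721)
(3) = -5*d^2 + 8*d*l - 24*d + 3*l^2 - 12*l
(4) = 1.48*j^3 - 1.89*j^2 - 1.28*j + 3.81
(5) = -6*z - 2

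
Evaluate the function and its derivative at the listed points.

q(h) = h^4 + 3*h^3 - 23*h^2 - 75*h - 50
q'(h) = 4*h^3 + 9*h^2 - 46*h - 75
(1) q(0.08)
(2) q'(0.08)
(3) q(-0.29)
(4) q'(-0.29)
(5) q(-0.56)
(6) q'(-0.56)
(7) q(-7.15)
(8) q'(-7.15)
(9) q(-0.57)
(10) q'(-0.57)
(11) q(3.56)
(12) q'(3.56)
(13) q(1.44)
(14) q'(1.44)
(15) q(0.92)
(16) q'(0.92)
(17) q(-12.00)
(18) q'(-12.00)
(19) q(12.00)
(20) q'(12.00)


(1) = -56.15
(2) = -78.62
(3) = -30.25
(4) = -61.00
(5) = -15.64
(6) = -47.12
(7) = 827.36
(8) = -748.10
(9) = -15.17
(10) = -46.60
(11) = -312.52
(12) = 55.77
(13) = -192.44
(14) = -110.63
(15) = -135.41
(16) = -106.59
(17) = 13090.00
(18) = -5139.00
(19) = 21658.00
(20) = 7581.00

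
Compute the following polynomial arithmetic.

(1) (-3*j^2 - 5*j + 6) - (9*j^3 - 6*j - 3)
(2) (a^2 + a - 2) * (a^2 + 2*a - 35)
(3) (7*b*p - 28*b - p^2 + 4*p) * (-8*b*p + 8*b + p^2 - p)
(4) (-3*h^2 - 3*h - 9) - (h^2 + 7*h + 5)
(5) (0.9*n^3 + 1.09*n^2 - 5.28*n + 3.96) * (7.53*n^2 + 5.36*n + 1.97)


(1) = -9*j^3 - 3*j^2 + j + 9
(2) = a^4 + 3*a^3 - 35*a^2 - 39*a + 70
(3) = -56*b^2*p^2 + 280*b^2*p - 224*b^2 + 15*b*p^3 - 75*b*p^2 + 60*b*p - p^4 + 5*p^3 - 4*p^2
(4) = -4*h^2 - 10*h - 14
(5) = 6.777*n^5 + 13.0317*n^4 - 32.143*n^3 + 3.6653*n^2 + 10.824*n + 7.8012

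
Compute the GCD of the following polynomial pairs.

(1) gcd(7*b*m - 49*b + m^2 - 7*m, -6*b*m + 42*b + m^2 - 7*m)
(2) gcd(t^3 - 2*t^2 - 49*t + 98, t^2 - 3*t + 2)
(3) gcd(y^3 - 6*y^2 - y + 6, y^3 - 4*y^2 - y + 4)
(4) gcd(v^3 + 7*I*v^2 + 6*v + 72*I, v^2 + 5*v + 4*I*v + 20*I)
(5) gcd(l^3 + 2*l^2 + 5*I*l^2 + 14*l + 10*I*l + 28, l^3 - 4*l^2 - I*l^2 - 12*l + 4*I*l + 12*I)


(1) = gcd((7*b + m)*(m - 7), (-6*b + m)*(m - 7)) = m - 7
(2) = gcd((t - 7)*(t - 2)*(t + 7), (t - 2)*(t - 1)) = t - 2
(3) = y^2 - 1
(4) = v + 4*I
(5) = gcd((l + 2)*(l - 2*I)*(l + 7*I), (l - 6)*(l + 2)*(l - I)) = l + 2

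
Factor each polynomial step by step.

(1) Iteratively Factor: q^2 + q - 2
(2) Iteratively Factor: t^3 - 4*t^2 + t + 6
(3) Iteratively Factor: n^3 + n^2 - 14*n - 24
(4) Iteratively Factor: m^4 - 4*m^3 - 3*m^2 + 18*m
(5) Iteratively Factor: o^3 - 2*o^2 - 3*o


(1) = (q - 1)*(q + 2)
(2) = (t + 1)*(t^2 - 5*t + 6) = (t - 2)*(t + 1)*(t - 3)
(3) = (n + 3)*(n^2 - 2*n - 8) = (n + 2)*(n + 3)*(n - 4)
(4) = (m - 3)*(m^3 - m^2 - 6*m) = (m - 3)^2*(m^2 + 2*m) = m*(m - 3)^2*(m + 2)
(5) = (o)*(o^2 - 2*o - 3) = o*(o - 3)*(o + 1)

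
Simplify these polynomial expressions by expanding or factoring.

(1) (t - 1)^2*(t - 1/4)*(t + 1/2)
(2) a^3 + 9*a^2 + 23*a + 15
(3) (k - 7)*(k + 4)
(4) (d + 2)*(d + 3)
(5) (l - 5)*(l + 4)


(1) = t^4 - 7*t^3/4 + 3*t^2/8 + t/2 - 1/8
(2) = (a + 1)*(a + 3)*(a + 5)
(3) = k^2 - 3*k - 28
(4) = d^2 + 5*d + 6
(5) = l^2 - l - 20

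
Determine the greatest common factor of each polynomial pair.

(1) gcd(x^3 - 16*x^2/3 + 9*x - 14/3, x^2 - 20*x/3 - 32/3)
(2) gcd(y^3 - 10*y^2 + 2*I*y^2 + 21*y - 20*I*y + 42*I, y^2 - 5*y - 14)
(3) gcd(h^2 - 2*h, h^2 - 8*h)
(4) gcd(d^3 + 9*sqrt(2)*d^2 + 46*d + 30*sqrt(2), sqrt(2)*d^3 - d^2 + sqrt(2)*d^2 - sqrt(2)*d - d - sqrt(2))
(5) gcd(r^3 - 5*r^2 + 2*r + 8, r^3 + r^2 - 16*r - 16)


(1) = gcd((x - 7/3)*(x - 2)*(x - 1), (x - 8)*(x + 4/3)) = 1
(2) = gcd((y - 7)*(y - 3)*(y + 2*I), (y - 7)*(y + 2)) = y - 7
(3) = h
(4) = gcd((d + sqrt(2))*(d + 3*sqrt(2))*(d + 5*sqrt(2)), (d + 1)*(d - sqrt(2))*(sqrt(2)*d + 1)) = 1
(5) = gcd((r - 4)*(r - 2)*(r + 1), (r - 4)*(r + 1)*(r + 4)) = r^2 - 3*r - 4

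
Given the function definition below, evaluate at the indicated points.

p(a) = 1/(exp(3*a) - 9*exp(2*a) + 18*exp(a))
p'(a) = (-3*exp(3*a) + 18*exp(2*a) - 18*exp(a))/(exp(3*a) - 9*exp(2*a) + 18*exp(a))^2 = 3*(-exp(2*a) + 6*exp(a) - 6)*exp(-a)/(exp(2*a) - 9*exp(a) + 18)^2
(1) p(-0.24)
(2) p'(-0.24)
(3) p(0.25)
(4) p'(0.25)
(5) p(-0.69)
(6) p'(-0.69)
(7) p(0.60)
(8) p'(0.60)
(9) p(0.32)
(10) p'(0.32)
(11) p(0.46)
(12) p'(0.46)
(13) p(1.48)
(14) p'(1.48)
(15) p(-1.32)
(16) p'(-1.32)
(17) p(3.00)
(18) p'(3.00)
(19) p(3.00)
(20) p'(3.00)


(1) = 0.11
(2) = -0.05
(3) = 0.10
(4) = 0.00
(5) = 0.15
(6) = -0.10
(7) = 0.11
(8) = 0.11
(9) = 0.10
(10) = 0.01
(11) = 0.10
(12) = 0.05
(13) = -0.10
(14) = 0.14
(15) = 0.24
(16) = -0.20
(17) = 0.00
(18) = -0.00
(19) = 0.00
(20) = -0.00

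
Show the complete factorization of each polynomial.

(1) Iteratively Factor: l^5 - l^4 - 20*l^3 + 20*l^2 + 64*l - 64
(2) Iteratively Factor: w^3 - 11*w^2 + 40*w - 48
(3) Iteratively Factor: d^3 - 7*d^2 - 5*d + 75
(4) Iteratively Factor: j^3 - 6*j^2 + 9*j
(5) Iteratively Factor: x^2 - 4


(1) = (l - 2)*(l^4 + l^3 - 18*l^2 - 16*l + 32) = (l - 2)*(l + 4)*(l^3 - 3*l^2 - 6*l + 8) = (l - 4)*(l - 2)*(l + 4)*(l^2 + l - 2) = (l - 4)*(l - 2)*(l - 1)*(l + 4)*(l + 2)
(2) = (w - 3)*(w^2 - 8*w + 16) = (w - 4)*(w - 3)*(w - 4)
(3) = (d + 3)*(d^2 - 10*d + 25) = (d - 5)*(d + 3)*(d - 5)
(4) = (j)*(j^2 - 6*j + 9) = j*(j - 3)*(j - 3)
(5) = (x - 2)*(x + 2)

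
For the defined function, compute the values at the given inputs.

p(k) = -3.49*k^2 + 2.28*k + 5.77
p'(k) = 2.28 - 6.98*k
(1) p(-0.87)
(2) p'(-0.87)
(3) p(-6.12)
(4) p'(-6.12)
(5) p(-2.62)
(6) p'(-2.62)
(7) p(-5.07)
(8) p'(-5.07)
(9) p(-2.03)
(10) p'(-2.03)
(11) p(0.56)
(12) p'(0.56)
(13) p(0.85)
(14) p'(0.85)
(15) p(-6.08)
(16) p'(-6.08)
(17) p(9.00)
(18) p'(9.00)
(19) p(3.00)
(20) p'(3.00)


(1) = 1.14
(2) = 8.35
(3) = -138.90
(4) = 45.00
(5) = -24.16
(6) = 20.57
(7) = -95.50
(8) = 37.67
(9) = -13.24
(10) = 16.45
(11) = 5.95
(12) = -1.63
(13) = 5.19
(14) = -3.65
(15) = -137.11
(16) = 44.72
(17) = -256.40
(18) = -60.54
(19) = -18.80
(20) = -18.66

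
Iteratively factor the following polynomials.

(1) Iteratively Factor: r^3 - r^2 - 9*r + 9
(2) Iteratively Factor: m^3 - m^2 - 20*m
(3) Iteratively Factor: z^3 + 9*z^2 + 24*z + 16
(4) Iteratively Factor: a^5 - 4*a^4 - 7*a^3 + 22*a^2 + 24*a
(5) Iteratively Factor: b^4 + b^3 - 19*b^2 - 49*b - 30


(1) = (r + 3)*(r^2 - 4*r + 3) = (r - 3)*(r + 3)*(r - 1)
(2) = (m - 5)*(m^2 + 4*m) = m*(m - 5)*(m + 4)
(3) = (z + 1)*(z^2 + 8*z + 16) = (z + 1)*(z + 4)*(z + 4)
(4) = (a + 1)*(a^4 - 5*a^3 - 2*a^2 + 24*a) = a*(a + 1)*(a^3 - 5*a^2 - 2*a + 24) = a*(a + 1)*(a + 2)*(a^2 - 7*a + 12) = a*(a - 3)*(a + 1)*(a + 2)*(a - 4)
(5) = (b - 5)*(b^3 + 6*b^2 + 11*b + 6) = (b - 5)*(b + 1)*(b^2 + 5*b + 6) = (b - 5)*(b + 1)*(b + 3)*(b + 2)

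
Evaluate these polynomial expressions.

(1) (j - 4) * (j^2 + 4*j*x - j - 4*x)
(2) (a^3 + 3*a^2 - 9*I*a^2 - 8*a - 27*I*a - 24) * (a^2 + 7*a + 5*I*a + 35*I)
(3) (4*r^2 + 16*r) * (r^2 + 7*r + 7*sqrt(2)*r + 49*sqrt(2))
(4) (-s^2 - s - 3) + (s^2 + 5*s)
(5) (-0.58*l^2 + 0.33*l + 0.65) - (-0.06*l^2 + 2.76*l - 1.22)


(1) = j^3 + 4*j^2*x - 5*j^2 - 20*j*x + 4*j + 16*x
(2) = a^5 + 10*a^4 - 4*I*a^4 + 58*a^3 - 40*I*a^3 + 370*a^2 - 124*I*a^2 + 777*a - 400*I*a - 840*I
(3) = 4*r^4 + 28*sqrt(2)*r^3 + 44*r^3 + 112*r^2 + 308*sqrt(2)*r^2 + 784*sqrt(2)*r
(4) = 4*s - 3
(5) = -0.52*l^2 - 2.43*l + 1.87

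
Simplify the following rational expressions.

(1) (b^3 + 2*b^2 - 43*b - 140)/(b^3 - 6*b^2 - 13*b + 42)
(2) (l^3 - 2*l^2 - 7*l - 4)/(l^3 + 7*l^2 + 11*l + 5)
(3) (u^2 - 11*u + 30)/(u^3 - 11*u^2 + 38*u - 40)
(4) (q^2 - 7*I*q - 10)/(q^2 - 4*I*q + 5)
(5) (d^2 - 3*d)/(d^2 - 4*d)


(1) = (b^2 + 9*b + 20)/(b^2 + b - 6)
(2) = (l - 4)/(l + 5)
(3) = (u - 6)/(u^2 - 6*u + 8)
(4) = (q - 2*I)/(q + I)
(5) = (d - 3)/(d - 4)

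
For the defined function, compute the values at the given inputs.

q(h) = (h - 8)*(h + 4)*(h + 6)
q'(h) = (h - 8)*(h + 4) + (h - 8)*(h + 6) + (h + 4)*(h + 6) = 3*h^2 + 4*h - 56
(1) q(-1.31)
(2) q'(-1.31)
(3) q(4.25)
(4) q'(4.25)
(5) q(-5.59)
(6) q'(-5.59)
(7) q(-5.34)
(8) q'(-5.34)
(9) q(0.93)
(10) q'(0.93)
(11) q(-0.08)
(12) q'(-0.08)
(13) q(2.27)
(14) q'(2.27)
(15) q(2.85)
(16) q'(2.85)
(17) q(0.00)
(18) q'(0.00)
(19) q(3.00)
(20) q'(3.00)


(1) = -117.46
(2) = -56.09
(3) = -317.11
(4) = 15.19
(5) = 8.86
(6) = 15.38
(7) = 11.80
(8) = 8.19
(9) = -241.55
(10) = -49.69
(11) = -187.51
(12) = -56.30
(13) = -297.12
(14) = -31.46
(15) = -312.21
(16) = -20.23
(17) = -192.00
(18) = -56.00
(19) = -315.00
(20) = -17.00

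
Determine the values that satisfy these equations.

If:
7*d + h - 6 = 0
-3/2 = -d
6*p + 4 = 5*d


Then:
d = 3/2
h = -9/2
p = 7/12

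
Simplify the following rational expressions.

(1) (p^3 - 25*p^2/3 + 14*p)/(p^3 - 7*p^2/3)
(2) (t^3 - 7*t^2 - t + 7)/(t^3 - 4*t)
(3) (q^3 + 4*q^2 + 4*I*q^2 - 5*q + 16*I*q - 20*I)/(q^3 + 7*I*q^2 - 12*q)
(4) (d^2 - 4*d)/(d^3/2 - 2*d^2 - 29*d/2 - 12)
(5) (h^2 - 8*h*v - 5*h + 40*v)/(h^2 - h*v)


(1) = (p - 6)/p
(2) = (t^3 - 7*t^2 - t + 7)/(t^3 - 4*t)
(3) = (q^2 + 4*q - 5)/(q^2 + 3*I*q)
(4) = (2*d^2 - 8*d)/(d^3 - 4*d^2 - 29*d - 24)
(5) = (-h^2 + 8*h*v + 5*h - 40*v)/(-h^2 + h*v)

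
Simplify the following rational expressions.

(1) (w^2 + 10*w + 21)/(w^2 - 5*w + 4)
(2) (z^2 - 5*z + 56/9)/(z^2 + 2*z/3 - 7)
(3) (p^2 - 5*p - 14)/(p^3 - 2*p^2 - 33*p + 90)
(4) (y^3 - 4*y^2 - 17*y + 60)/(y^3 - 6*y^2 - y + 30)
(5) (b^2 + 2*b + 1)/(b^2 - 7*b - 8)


(1) = (w^2 + 10*w + 21)/(w^2 - 5*w + 4)
(2) = (3*z - 8)/(3*z + 9)
(3) = (p^2 - 5*p - 14)/(p^3 - 2*p^2 - 33*p + 90)
(4) = (y + 4)/(y + 2)
(5) = (b + 1)/(b - 8)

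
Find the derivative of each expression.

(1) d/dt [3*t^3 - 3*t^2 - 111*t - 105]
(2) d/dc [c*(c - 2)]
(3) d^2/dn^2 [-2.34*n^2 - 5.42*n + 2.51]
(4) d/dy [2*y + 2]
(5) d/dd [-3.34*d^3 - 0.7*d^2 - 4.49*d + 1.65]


(1) = 9*t^2 - 6*t - 111
(2) = 2*c - 2
(3) = -4.68000000000000
(4) = 2
(5) = -10.02*d^2 - 1.4*d - 4.49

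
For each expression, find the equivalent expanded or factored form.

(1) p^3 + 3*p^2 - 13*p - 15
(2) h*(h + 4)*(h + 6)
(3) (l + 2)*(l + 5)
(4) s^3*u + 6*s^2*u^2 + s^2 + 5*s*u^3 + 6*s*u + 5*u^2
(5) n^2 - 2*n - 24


(1) = (p - 3)*(p + 1)*(p + 5)
(2) = h^3 + 10*h^2 + 24*h
(3) = l^2 + 7*l + 10
(4) = (s + u)*(s + 5*u)*(s*u + 1)
(5) = (n - 6)*(n + 4)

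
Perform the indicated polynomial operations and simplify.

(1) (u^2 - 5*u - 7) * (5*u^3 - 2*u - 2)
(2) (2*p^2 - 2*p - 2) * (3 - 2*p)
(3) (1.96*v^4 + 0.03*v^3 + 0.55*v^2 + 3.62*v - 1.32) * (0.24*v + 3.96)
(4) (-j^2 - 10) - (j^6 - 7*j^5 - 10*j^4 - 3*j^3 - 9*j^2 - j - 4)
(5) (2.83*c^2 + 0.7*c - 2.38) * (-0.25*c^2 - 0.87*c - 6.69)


(1) = 5*u^5 - 25*u^4 - 37*u^3 + 8*u^2 + 24*u + 14
(2) = -4*p^3 + 10*p^2 - 2*p - 6
(3) = 0.4704*v^5 + 7.7688*v^4 + 0.2508*v^3 + 3.0468*v^2 + 14.0184*v - 5.2272
(4) = -j^6 + 7*j^5 + 10*j^4 + 3*j^3 + 8*j^2 + j - 6
(5) = -0.7075*c^4 - 2.6371*c^3 - 18.9467*c^2 - 2.6124*c + 15.9222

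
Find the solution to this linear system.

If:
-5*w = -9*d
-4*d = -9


Then:
d = 9/4
w = 81/20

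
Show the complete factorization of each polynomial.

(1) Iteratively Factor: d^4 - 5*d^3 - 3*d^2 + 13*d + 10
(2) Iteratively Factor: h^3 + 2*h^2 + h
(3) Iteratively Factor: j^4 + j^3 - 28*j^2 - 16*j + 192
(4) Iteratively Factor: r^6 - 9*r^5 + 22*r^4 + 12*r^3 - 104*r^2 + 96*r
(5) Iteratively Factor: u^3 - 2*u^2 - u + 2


(1) = (d - 2)*(d^3 - 3*d^2 - 9*d - 5) = (d - 2)*(d + 1)*(d^2 - 4*d - 5) = (d - 5)*(d - 2)*(d + 1)*(d + 1)
(2) = (h + 1)*(h^2 + h) = (h + 1)^2*(h)
(3) = (j + 4)*(j^3 - 3*j^2 - 16*j + 48) = (j - 3)*(j + 4)*(j^2 - 16) = (j - 3)*(j + 4)^2*(j - 4)
(4) = (r + 2)*(r^5 - 11*r^4 + 44*r^3 - 76*r^2 + 48*r) = (r - 3)*(r + 2)*(r^4 - 8*r^3 + 20*r^2 - 16*r) = (r - 3)*(r - 2)*(r + 2)*(r^3 - 6*r^2 + 8*r) = (r - 4)*(r - 3)*(r - 2)*(r + 2)*(r^2 - 2*r) = (r - 4)*(r - 3)*(r - 2)^2*(r + 2)*(r)
(5) = (u + 1)*(u^2 - 3*u + 2) = (u - 2)*(u + 1)*(u - 1)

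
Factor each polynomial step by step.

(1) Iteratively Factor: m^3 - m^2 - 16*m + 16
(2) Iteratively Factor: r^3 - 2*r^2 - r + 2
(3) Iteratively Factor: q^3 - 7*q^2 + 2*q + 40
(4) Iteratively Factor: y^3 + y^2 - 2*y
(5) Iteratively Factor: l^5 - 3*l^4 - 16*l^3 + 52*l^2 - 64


(1) = (m - 4)*(m^2 + 3*m - 4) = (m - 4)*(m - 1)*(m + 4)
(2) = (r + 1)*(r^2 - 3*r + 2) = (r - 1)*(r + 1)*(r - 2)
(3) = (q - 4)*(q^2 - 3*q - 10) = (q - 5)*(q - 4)*(q + 2)
(4) = (y - 1)*(y^2 + 2*y) = (y - 1)*(y + 2)*(y)
(5) = (l + 4)*(l^4 - 7*l^3 + 12*l^2 + 4*l - 16) = (l - 2)*(l + 4)*(l^3 - 5*l^2 + 2*l + 8) = (l - 2)*(l + 1)*(l + 4)*(l^2 - 6*l + 8) = (l - 4)*(l - 2)*(l + 1)*(l + 4)*(l - 2)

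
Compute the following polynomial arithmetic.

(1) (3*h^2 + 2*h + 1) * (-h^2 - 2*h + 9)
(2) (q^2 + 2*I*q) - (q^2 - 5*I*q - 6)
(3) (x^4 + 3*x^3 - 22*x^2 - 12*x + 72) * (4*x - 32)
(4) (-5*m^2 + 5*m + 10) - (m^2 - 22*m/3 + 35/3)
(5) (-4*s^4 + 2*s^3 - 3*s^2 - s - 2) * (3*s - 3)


(1) = -3*h^4 - 8*h^3 + 22*h^2 + 16*h + 9
(2) = 7*I*q + 6
(3) = 4*x^5 - 20*x^4 - 184*x^3 + 656*x^2 + 672*x - 2304
(4) = -6*m^2 + 37*m/3 - 5/3
(5) = -12*s^5 + 18*s^4 - 15*s^3 + 6*s^2 - 3*s + 6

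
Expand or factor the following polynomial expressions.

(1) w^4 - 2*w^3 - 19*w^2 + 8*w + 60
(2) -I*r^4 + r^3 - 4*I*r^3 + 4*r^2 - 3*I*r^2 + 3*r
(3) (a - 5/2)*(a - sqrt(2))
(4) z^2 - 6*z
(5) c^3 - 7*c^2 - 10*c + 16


(1) = (w - 5)*(w - 2)*(w + 2)*(w + 3)
(2) = r*(r + 3)*(r + I)*(-I*r - I)
(3) = a^2 - 5*a/2 - sqrt(2)*a + 5*sqrt(2)/2
(4) = z*(z - 6)
(5) = (c - 8)*(c - 1)*(c + 2)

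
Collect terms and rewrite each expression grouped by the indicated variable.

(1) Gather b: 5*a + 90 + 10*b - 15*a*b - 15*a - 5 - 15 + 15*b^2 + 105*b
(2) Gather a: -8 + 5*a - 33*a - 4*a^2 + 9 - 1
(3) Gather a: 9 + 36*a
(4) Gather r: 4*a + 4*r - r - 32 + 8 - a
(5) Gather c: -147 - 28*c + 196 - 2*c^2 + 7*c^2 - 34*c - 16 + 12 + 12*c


(1) = -10*a + 15*b^2 + b*(115 - 15*a) + 70
(2) = -4*a^2 - 28*a
(3) = 36*a + 9
(4) = 3*a + 3*r - 24
(5) = 5*c^2 - 50*c + 45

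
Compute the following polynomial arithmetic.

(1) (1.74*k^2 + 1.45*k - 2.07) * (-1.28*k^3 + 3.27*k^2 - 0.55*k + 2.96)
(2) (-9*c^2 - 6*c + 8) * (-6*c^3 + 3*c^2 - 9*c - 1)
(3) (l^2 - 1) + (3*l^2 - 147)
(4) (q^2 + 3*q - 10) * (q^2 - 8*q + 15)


(1) = -2.2272*k^5 + 3.8338*k^4 + 6.4341*k^3 - 2.416*k^2 + 5.4305*k - 6.1272
(2) = 54*c^5 + 9*c^4 + 15*c^3 + 87*c^2 - 66*c - 8
(3) = 4*l^2 - 148
(4) = q^4 - 5*q^3 - 19*q^2 + 125*q - 150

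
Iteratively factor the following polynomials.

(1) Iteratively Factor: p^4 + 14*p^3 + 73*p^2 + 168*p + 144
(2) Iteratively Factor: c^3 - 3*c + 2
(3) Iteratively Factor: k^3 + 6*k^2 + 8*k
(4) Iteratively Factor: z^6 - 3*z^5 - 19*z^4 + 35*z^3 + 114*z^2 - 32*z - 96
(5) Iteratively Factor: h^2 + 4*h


(1) = (p + 3)*(p^3 + 11*p^2 + 40*p + 48) = (p + 3)^2*(p^2 + 8*p + 16) = (p + 3)^2*(p + 4)*(p + 4)
(2) = (c - 1)*(c^2 + c - 2) = (c - 1)^2*(c + 2)
(3) = (k + 2)*(k^2 + 4*k) = (k + 2)*(k + 4)*(k)
(4) = (z - 1)*(z^5 - 2*z^4 - 21*z^3 + 14*z^2 + 128*z + 96) = (z - 1)*(z + 3)*(z^4 - 5*z^3 - 6*z^2 + 32*z + 32) = (z - 4)*(z - 1)*(z + 3)*(z^3 - z^2 - 10*z - 8) = (z - 4)*(z - 1)*(z + 1)*(z + 3)*(z^2 - 2*z - 8) = (z - 4)^2*(z - 1)*(z + 1)*(z + 3)*(z + 2)
(5) = (h + 4)*(h)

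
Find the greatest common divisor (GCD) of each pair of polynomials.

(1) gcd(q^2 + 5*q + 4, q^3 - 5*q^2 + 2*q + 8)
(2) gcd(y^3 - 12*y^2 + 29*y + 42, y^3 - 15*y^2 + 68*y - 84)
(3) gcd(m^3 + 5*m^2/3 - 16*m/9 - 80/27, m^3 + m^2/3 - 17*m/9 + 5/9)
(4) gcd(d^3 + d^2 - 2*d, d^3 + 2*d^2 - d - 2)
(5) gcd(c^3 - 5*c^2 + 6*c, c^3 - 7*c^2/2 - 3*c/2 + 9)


(1) = q + 1
(2) = gcd((y - 7)*(y - 6)*(y + 1), (y - 7)*(y - 6)*(y - 2)) = y^2 - 13*y + 42
(3) = m + 5/3
(4) = gcd(d*(d - 1)*(d + 2), (d - 1)*(d + 1)*(d + 2)) = d^2 + d - 2
(5) = c^2 - 5*c + 6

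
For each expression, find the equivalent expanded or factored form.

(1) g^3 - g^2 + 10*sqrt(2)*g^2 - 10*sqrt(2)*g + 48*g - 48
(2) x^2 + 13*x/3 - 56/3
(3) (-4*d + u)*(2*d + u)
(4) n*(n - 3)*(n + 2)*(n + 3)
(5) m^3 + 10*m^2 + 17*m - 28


(1) = (g - 1)*(g + 4*sqrt(2))*(g + 6*sqrt(2))
(2) = (x - 8/3)*(x + 7)
(3) = -8*d^2 - 2*d*u + u^2
(4) = n^4 + 2*n^3 - 9*n^2 - 18*n
(5) = (m - 1)*(m + 4)*(m + 7)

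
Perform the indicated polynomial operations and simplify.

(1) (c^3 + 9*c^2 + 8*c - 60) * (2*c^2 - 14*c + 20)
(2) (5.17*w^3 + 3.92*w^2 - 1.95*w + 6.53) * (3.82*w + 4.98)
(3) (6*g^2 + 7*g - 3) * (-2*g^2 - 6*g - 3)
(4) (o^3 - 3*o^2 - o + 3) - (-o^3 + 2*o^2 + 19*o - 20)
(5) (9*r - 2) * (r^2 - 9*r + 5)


(1) = 2*c^5 + 4*c^4 - 90*c^3 - 52*c^2 + 1000*c - 1200
(2) = 19.7494*w^4 + 40.721*w^3 + 12.0726*w^2 + 15.2336*w + 32.5194
(3) = -12*g^4 - 50*g^3 - 54*g^2 - 3*g + 9
(4) = 2*o^3 - 5*o^2 - 20*o + 23
(5) = 9*r^3 - 83*r^2 + 63*r - 10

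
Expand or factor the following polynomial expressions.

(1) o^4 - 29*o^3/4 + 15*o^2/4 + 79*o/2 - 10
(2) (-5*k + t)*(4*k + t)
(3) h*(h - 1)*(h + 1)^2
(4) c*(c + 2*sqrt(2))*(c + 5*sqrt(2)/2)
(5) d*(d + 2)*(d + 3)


(1) = (o - 5)*(o - 4)*(o - 1/4)*(o + 2)
(2) = -20*k^2 - k*t + t^2
(3) = h^4 + h^3 - h^2 - h
(4) = c^3 + 9*sqrt(2)*c^2/2 + 10*c
(5) = d^3 + 5*d^2 + 6*d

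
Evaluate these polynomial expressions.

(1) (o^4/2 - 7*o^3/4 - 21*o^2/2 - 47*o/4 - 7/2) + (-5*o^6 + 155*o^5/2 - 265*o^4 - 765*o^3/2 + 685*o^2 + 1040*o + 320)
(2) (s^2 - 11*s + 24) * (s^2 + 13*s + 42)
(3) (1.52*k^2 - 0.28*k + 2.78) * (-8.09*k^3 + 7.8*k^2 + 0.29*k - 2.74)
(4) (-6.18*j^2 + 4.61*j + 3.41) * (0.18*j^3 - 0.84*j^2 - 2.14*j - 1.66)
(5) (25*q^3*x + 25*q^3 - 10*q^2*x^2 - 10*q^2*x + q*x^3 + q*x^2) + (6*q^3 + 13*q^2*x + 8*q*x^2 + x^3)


(1) = -5*o^6 + 155*o^5/2 - 529*o^4/2 - 1537*o^3/4 + 1349*o^2/2 + 4113*o/4 + 633/2
(2) = s^4 + 2*s^3 - 77*s^2 - 150*s + 1008
(3) = -12.2968*k^5 + 14.1212*k^4 - 24.2334*k^3 + 17.438*k^2 + 1.5734*k - 7.6172
(4) = -1.1124*j^5 + 6.021*j^4 + 9.9666*j^3 - 2.471*j^2 - 14.95*j - 5.6606
(5) = 25*q^3*x + 31*q^3 - 10*q^2*x^2 + 3*q^2*x + q*x^3 + 9*q*x^2 + x^3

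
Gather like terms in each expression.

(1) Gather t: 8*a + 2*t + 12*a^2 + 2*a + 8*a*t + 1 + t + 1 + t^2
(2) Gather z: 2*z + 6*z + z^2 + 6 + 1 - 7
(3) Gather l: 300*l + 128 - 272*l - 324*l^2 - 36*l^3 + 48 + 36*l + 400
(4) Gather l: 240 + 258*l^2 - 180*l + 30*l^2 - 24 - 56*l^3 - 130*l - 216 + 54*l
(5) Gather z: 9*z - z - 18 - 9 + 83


(1) = 12*a^2 + 10*a + t^2 + t*(8*a + 3) + 2
(2) = z^2 + 8*z
(3) = -36*l^3 - 324*l^2 + 64*l + 576
(4) = -56*l^3 + 288*l^2 - 256*l
(5) = 8*z + 56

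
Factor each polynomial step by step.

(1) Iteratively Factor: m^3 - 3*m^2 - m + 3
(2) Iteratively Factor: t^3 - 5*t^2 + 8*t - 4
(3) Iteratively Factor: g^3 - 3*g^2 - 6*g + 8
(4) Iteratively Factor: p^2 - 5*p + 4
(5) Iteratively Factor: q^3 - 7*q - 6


(1) = (m - 1)*(m^2 - 2*m - 3) = (m - 1)*(m + 1)*(m - 3)
(2) = (t - 2)*(t^2 - 3*t + 2) = (t - 2)*(t - 1)*(t - 2)
(3) = (g - 4)*(g^2 + g - 2) = (g - 4)*(g - 1)*(g + 2)
(4) = (p - 1)*(p - 4)
(5) = (q - 3)*(q^2 + 3*q + 2) = (q - 3)*(q + 2)*(q + 1)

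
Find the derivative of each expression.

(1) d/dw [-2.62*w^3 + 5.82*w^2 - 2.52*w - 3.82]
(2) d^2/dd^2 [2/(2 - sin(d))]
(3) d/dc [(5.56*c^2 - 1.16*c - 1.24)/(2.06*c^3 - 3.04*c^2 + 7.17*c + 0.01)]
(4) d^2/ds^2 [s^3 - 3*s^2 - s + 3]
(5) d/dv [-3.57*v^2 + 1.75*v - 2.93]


(1) = -7.86*w^2 + 11.64*w - 2.52
(2) = 2*(sin(d)^2 + 2*sin(d) - 2)/(sin(d) - 2)^3
(3) = (-11.4536*c^4 + 4.7792*c^3 + 44.002*c^2 - 7.428*c + 8.8792)/(4.2436*c^6 - 12.5248*c^5 + 38.782*c^4 - 43.5524*c^3 + 51.3481*c^2 + 0.1434*c + 0.0001)
(4) = 6*s - 6
(5) = 1.75 - 7.14*v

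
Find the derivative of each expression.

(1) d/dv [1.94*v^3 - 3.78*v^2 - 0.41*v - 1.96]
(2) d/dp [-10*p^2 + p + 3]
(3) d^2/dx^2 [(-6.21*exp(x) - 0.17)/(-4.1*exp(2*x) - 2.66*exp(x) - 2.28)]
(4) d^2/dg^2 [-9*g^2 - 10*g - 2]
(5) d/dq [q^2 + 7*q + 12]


(1) = 5.82*v^2 - 7.56*v - 0.41
(2) = 1 - 20*p
(3) = (104.3901*exp(4*x) - 56.29546*exp(3*x) - 342.74442*exp(2*x) - 42.816196*exp(x) + 31.251048)*exp(x)/(68.921*exp(6*x) + 134.1438*exp(5*x) + 202.01028*exp(4*x) + 168.015176*exp(3*x) + 112.337424*exp(2*x) + 41.483232*exp(x) + 11.852352)
(4) = -18
(5) = 2*q + 7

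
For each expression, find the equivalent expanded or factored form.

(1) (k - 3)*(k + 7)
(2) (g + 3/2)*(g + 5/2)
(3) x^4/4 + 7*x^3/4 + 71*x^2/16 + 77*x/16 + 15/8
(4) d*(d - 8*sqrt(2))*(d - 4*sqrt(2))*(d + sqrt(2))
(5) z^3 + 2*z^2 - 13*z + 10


(1) = k^2 + 4*k - 21
(2) = g^2 + 4*g + 15/4
(3) = (x/2 + 1/2)*(x/2 + 1)*(x + 3/2)*(x + 5/2)
(4) = d^4 - 11*sqrt(2)*d^3 + 40*d^2 + 64*sqrt(2)*d
(5) = (z - 2)*(z - 1)*(z + 5)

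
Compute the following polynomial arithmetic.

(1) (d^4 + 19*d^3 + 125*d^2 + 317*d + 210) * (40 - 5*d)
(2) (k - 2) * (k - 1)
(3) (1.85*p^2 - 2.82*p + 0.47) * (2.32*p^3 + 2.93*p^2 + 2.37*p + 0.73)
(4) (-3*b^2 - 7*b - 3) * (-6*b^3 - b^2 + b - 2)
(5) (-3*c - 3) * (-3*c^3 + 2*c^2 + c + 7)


(1) = -5*d^5 - 55*d^4 + 135*d^3 + 3415*d^2 + 11630*d + 8400
(2) = k^2 - 3*k + 2
(3) = 4.292*p^5 - 1.1219*p^4 - 2.7877*p^3 - 3.9558*p^2 - 0.9447*p + 0.3431
(4) = 18*b^5 + 45*b^4 + 22*b^3 + 2*b^2 + 11*b + 6
(5) = 9*c^4 + 3*c^3 - 9*c^2 - 24*c - 21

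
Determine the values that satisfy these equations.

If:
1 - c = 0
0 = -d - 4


Then:
c = 1
d = -4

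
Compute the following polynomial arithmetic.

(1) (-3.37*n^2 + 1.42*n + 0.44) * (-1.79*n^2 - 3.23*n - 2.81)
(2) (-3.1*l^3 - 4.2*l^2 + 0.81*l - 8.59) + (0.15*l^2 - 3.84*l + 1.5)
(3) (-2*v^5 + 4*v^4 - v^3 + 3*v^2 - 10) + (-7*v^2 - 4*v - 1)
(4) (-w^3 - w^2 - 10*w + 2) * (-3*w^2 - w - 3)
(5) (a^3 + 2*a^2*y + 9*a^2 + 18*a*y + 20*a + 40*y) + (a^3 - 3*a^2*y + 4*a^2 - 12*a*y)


(1) = 6.0323*n^4 + 8.3433*n^3 + 4.0955*n^2 - 5.4114*n - 1.2364
(2) = -3.1*l^3 - 4.05*l^2 - 3.03*l - 7.09
(3) = -2*v^5 + 4*v^4 - v^3 - 4*v^2 - 4*v - 11
(4) = 3*w^5 + 4*w^4 + 34*w^3 + 7*w^2 + 28*w - 6
(5) = 2*a^3 - a^2*y + 13*a^2 + 6*a*y + 20*a + 40*y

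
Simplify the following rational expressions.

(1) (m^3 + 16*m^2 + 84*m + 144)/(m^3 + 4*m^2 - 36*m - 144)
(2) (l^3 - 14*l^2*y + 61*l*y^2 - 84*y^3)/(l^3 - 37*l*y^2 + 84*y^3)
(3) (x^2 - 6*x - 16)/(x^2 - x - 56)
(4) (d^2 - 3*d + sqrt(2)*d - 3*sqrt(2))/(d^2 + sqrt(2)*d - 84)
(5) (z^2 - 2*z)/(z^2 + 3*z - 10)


(1) = (m + 6)/(m - 6)
(2) = (l - 7*y)/(l + 7*y)
(3) = (x + 2)/(x + 7)
(4) = (d^2 + d*(-3 + sqrt(2)) - 3*sqrt(2))/(d^2 + sqrt(2)*d - 84)
(5) = z/(z + 5)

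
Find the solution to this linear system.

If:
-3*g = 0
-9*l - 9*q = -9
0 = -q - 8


Then:
g = 0
l = 9
q = -8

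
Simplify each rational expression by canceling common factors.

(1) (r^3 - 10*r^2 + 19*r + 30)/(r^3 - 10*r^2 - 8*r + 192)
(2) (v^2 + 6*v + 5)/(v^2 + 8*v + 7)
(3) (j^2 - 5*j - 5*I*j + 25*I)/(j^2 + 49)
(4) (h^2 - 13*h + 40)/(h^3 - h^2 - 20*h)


(1) = (r^2 - 4*r - 5)/(r^2 - 4*r - 32)
(2) = (v + 5)/(v + 7)
(3) = (j^2 + j*(-5 - 5*I) + 25*I)/(j^2 + 49)
(4) = (h - 8)/(h^2 + 4*h)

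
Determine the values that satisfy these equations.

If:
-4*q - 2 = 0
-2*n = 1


Then:
n = -1/2
q = -1/2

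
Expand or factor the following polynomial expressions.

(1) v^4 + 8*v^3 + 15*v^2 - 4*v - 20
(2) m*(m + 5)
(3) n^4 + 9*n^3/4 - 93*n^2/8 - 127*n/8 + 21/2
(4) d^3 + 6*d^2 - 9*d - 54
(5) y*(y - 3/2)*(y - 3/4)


(1) = (v - 1)*(v + 2)^2*(v + 5)
(2) = m^2 + 5*m
(3) = (n - 3)*(n - 1/2)*(n + 7/4)*(n + 4)
(4) = (d - 3)*(d + 3)*(d + 6)
(5) = y^3 - 9*y^2/4 + 9*y/8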